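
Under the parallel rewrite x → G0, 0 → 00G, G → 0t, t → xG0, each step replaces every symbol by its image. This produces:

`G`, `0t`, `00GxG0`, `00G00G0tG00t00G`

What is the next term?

Applying the rule to each of the 15 symbols of 00G00G0tG00t00G gives the pieces 00G 00G 0t 00G 00G 0t 00G xG0 0t 00G 00G xG0 00G 00G 0t, which concatenate to the answer.

00G00G0t00G00G0t00GxG00t00G00GxG000G00G0t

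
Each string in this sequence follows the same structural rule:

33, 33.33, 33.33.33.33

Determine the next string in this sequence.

33.33.33.33.33.33.33.33

Each string is two copies of the previous one joined by '.'.
One more doubling of 33.33.33.33 gives the answer.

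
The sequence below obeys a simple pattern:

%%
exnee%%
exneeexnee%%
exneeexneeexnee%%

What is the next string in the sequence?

Each term is the previous one with exnee prepended.
Applying this once more to exneeexneeexnee%%:

exneeexneeexneeexnee%%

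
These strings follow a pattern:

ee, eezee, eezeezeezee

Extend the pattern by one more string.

Every step duplicates the string with 'z' between the halves.
So the next term is two copies of eezeezeezee with 'z' between the halves.

eezeezeezeezeezeezeezee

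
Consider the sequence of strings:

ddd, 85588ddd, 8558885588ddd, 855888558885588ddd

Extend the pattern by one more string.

85588855888558885588ddd

The strings grow by a fixed prefix 85588 each time.
One more step from 855888558885588ddd gives the answer.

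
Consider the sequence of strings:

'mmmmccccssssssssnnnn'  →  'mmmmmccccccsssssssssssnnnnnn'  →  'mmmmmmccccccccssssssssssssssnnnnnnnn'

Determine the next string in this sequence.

The n-th term is n+2 m's then 2n c's then 3n+2 s's then 2n n's, where the shown terms are n = 2, 3, 4.
At n = 5 the blocks have lengths 7, 10, 17, 10.

mmmmmmmccccccccccsssssssssssssssssnnnnnnnnnn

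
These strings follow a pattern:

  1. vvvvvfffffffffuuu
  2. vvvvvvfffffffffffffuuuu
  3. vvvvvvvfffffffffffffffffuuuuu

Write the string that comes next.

Reading off run lengths: v runs 5, 6, 7; f runs 9, 13, 17; u runs 3, 4, 5 — each is linear in n, where the shown terms are n = 2, 3, 4.
At n = 5 the blocks have lengths 8, 21, 6.

vvvvvvvvfffffffffffffffffffffuuuuuu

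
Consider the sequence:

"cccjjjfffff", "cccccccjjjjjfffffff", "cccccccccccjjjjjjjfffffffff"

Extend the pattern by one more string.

cccccccccccccccjjjjjjjjjfffffffffff

Reading off run lengths: c runs 3, 7, 11; j runs 3, 5, 7; f runs 5, 7, 9 — each is linear in n (n = 1, 2, …).
Setting n = 4 gives 15, 9, 11 characters in each block.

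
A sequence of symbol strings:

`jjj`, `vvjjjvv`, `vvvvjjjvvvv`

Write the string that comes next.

Every step adds vv to the front and vv to the end of the previous string.
Applying this once more to vvvvjjjvvvv:

vvvvvvjjjvvvvvv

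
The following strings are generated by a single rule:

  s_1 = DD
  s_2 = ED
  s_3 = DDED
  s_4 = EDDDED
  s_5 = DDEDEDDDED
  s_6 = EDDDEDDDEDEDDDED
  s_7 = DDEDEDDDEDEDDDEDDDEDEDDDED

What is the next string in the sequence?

EDDDEDDDEDEDDDEDDDEDEDDDEDEDDDEDDDEDEDDDED

From term 3 onward, concatenate the second-to-last term with the last: DD·ED = DDED, ED·DDED = EDDDED, …
Continuing: EDDDEDDDEDEDDDED · DDEDEDDDEDEDDDEDDDEDEDDDED gives term 8.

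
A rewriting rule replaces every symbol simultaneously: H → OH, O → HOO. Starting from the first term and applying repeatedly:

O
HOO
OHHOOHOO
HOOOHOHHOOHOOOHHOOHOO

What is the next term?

OHHOOHOOHOOOHHOOOHOHHOOHOOOHHOOHOOHOOOHOHHOOHOOOHHOOHOO

φ(HOOOHOHHOOHOOOHHOOHOO) expands symbol-by-symbol to OH HOO HOO HOO OH HOO OH OH HOO HOO OH HOO HOO HOO OH OH HOO HOO OH HOO HOO; joining the 21 pieces gives the next term.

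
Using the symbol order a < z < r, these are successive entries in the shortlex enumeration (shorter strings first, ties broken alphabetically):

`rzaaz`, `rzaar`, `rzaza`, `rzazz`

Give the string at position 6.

rzara

Stepping forward 2 times from rzazz: rzazz → rzazr, then the target.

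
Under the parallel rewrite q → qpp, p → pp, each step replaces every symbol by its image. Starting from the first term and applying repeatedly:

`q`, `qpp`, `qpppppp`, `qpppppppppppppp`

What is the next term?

Replace each of the 15 characters of qpppppppppppppp in place — qpp pp pp pp pp pp pp pp pp pp pp pp pp pp pp — and concatenate.

qpppppppppppppppppppppppppppppp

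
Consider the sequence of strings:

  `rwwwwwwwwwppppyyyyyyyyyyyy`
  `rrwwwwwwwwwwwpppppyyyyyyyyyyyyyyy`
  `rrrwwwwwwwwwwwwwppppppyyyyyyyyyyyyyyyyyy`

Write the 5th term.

rrrrrwwwwwwwwwwwwwwwwwppppppppyyyyyyyyyyyyyyyyyyyyyyyy

The n-th term is n-2 r's then 2n+3 w's then n+1 p's then 3n+3 y's, where the shown terms are n = 3, 4, 5.
At n = 7 the blocks have lengths 5, 17, 8, 24.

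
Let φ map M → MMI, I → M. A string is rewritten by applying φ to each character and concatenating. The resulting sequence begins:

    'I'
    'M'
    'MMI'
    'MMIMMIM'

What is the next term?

Expanding MMIMMIM: M→MMI, M→MMI, I→M, M→MMI, M→MMI, I→M, M→MMI. Concatenated: MMI MMI M MMI MMI M MMI.

MMIMMIMMMIMMIMMMI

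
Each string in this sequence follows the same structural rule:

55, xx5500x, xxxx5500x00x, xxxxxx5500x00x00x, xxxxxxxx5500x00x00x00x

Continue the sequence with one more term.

xxxxxxxxxx5500x00x00x00x00x

Each term wraps the previous one in xx on the left and 00x on the right.
So the next term is xx·xxxxxxxx5500x00x00x00x·00x.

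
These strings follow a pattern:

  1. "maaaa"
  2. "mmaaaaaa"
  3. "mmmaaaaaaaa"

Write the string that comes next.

Reading off run lengths: m runs 1, 2, 3; a runs 4, 6, 8 — each is linear in n, where the shown terms are n = 2, 3, 4.
At n = 5 the blocks have lengths 4, 10.

mmmmaaaaaaaaaa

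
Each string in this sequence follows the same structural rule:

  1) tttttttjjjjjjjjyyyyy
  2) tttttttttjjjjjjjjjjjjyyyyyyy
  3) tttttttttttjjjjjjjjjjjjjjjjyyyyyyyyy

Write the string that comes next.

The n-th term is 2n+3 t's then 4n j's then 2n+1 y's, where the shown terms are n = 2, 3, 4.
For the next term, n = 5, so the run lengths are 13, 20, 11.

tttttttttttttjjjjjjjjjjjjjjjjjjjjyyyyyyyyyyy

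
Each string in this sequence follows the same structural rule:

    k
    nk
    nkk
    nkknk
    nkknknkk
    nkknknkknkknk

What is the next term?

This is a Fibonacci-style word recurrence s(k) = s(k−1)·s(k−2): e.g. nk·k = nkk.
Continuing: nkknknkknkknk · nkknknkk gives term 7.

nkknknkknkknknkknknkk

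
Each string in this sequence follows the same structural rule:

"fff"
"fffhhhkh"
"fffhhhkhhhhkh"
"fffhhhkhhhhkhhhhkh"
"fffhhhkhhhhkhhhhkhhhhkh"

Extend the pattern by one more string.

fffhhhkhhhhkhhhhkhhhhkhhhhkh

The strings grow by a fixed suffix hhhkh each time.
So the next term is fffhhhkhhhhkhhhhkhhhhkh·hhhkh.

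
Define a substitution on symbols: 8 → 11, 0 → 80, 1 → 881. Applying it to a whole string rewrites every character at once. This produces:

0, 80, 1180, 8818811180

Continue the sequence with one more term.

111188111118818818811180

Apply φ to 8818811180 symbol by symbol: 8→11, 8→11, 1→881, 8→11, 8→11, 1→881, 1→881, 1→881, 8→11, 0→80; joined: 11 11 881 11 11 881 881 881 11 80.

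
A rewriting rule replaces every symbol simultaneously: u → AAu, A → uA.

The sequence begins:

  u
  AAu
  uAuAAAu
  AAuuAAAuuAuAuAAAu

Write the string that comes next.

uAuAAAuAAuuAuAuAAAuAAuuAAAuuAAAuuAuAuAAAu

Replace each of the 17 characters of AAuuAAAuuAuAuAAAu in place — uA uA AAu AAu uA uA uA AAu AAu uA AAu uA AAu uA uA uA AAu — and concatenate.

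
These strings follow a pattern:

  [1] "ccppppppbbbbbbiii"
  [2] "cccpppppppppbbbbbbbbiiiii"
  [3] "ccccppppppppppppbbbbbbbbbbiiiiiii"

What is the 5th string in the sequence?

Reading off run lengths: c runs 2, 3, 4; p runs 6, 9, 12; b runs 6, 8, 10; i runs 3, 5, 7 — each is linear in n, where the shown terms are n = 2, 3, 4.
For term 5, n = 6, so the run lengths are 6, 18, 14, 11.

ccccccppppppppppppppppppbbbbbbbbbbbbbbiiiiiiiiiii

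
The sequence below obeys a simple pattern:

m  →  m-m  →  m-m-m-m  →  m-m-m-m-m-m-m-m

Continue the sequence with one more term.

Every step duplicates the string with '-' between the halves.
Doubling m-m-m-m-m-m-m-m with '-' between the halves:

m-m-m-m-m-m-m-m-m-m-m-m-m-m-m-m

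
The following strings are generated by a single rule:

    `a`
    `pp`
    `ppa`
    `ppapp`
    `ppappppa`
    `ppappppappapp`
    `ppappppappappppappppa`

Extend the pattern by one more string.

This is a Fibonacci-style word recurrence s(k) = s(k−1)·s(k−2): e.g. pp·a = ppa.
So term 8 is ppappppappappppappppa·ppappppappapp.

ppappppappappppappppappappppappapp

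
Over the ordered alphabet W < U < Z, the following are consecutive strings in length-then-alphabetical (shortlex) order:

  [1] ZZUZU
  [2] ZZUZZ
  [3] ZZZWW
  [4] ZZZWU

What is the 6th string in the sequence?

Advancing 2 positions from ZZZWU through ZZZWU → ZZZWZ reaches term 6.

ZZZUW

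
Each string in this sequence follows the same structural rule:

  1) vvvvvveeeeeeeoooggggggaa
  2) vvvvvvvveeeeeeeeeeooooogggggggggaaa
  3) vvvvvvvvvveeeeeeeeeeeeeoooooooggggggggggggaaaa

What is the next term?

The n-th term is 2n+2 v's then 3n+1 e's then 2n-1 o's then 3n g's then n a's, where the shown terms are n = 2, 3, 4.
At n = 5 the blocks have lengths 12, 16, 9, 15, 5.

vvvvvvvvvvvveeeeeeeeeeeeeeeeooooooooogggggggggggggggaaaaa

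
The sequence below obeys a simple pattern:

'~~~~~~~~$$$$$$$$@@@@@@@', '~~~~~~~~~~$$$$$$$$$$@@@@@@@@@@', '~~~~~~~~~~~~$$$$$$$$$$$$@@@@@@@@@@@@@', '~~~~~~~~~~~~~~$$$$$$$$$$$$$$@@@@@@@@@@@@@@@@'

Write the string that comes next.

~~~~~~~~~~~~~~~~$$$$$$$$$$$$$$$$@@@@@@@@@@@@@@@@@@@

Term n consists of 2n+2 ~'s, followed by 2n+2 $'s, followed by 3n-2 @'s, where the shown terms are n = 3, 4, 5, 6.
Setting n = 7 gives 16, 16, 19 characters in each block.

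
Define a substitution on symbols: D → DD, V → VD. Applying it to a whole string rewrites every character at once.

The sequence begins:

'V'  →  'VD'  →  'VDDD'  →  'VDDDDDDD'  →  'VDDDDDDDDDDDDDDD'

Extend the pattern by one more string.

VDDDDDDDDDDDDDDDDDDDDDDDDDDDDDDD

Replace each of the 16 characters of VDDDDDDDDDDDDDDD in place — VD DD DD DD DD DD DD DD DD DD DD DD DD DD DD DD — and concatenate.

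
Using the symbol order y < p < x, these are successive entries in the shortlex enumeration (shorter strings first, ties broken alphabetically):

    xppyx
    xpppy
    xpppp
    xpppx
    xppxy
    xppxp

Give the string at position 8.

Continuing the enumeration 2 steps past xppxp: xppxp → xppxx → (answer).

xpxyy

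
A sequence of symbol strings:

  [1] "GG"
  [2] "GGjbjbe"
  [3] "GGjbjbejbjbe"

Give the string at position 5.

GGjbjbejbjbejbjbejbjbe

Each term is the previous one with jbjbe appended.
From GGjbjbejbjbe, 2 further steps: GGjbjbejbjbe → GGjbjbejbjbejbjbe → (answer).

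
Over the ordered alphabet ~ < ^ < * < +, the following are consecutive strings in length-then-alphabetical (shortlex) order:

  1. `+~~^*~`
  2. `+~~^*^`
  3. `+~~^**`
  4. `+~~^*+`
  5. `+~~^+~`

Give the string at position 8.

Stepping forward 3 times from +~~^+~: +~~^+~ → +~~^+^ → +~~^+*, then the target.

+~~^++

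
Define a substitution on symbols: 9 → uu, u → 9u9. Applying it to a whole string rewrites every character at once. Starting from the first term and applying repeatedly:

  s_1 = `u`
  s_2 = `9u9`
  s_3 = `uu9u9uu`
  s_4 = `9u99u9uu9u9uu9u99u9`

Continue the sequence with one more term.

Replace each of the 19 characters of 9u99u9uu9u9uu9u99u9 in place — uu 9u9 uu uu 9u9 uu 9u9 9u9 uu 9u9 uu 9u9 9u9 uu 9u9 uu uu 9u9 uu — and concatenate.

uu9u9uuuu9u9uu9u99u9uu9u9uu9u99u9uu9u9uuuu9u9uu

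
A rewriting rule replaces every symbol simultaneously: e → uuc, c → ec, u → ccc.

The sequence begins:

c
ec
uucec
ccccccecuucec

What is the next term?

Replace each of the 13 characters of ccccccecuucec in place — ec ec ec ec ec ec uuc ec ccc ccc ec uuc ec — and concatenate.

ececececececuucecccccccecuucec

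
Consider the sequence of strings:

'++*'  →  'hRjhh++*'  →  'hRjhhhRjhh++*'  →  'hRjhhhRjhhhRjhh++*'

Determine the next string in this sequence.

Every step adds hRjhh at the front: s(k+1) = hRjhh·s(k).
Applying this once more to hRjhhhRjhhhRjhh++*:

hRjhhhRjhhhRjhhhRjhh++*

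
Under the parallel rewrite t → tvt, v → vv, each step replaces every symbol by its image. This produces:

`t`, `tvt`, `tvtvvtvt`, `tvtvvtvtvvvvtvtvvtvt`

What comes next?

Applying the rule to each of the 20 symbols of tvtvvtvtvvvvtvtvvtvt gives the pieces tvt vv tvt vv vv tvt vv tvt vv vv vv vv tvt vv tvt vv vv tvt vv tvt, which concatenate to the answer.

tvtvvtvtvvvvtvtvvtvtvvvvvvvvtvtvvtvtvvvvtvtvvtvt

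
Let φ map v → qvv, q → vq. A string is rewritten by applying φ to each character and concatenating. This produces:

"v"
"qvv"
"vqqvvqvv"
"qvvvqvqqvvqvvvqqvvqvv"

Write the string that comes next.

vqqvvqvvqvvvqqvvvqvqqvvqvvvqqvvqvvqvvvqvqqvvqvvvqqvvqvv

φ(qvvvqvqqvvqvvvqqvvqvv) expands symbol-by-symbol to vq qvv qvv qvv vq qvv vq vq qvv qvv vq qvv qvv qvv vq vq qvv qvv vq qvv qvv; joining the 21 pieces gives the next term.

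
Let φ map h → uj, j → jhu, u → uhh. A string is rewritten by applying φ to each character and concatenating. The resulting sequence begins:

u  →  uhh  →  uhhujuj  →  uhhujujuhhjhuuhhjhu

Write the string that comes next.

uhhujujuhhjhuuhhjhuuhhujujjhuujuhhuhhujujjhuujuhh

Applying the rule to each of the 19 symbols of uhhujujuhhjhuuhhjhu gives the pieces uhh uj uj uhh jhu uhh jhu uhh uj uj jhu uj uhh uhh uj uj jhu uj uhh, which concatenate to the answer.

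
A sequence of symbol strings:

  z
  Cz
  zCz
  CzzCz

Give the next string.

From term 3 onward, concatenate the second-to-last term with the last: z·Cz = zCz, Cz·zCz = CzzCz, …
Continuing: zCz · CzzCz gives term 5.

zCzCzzCz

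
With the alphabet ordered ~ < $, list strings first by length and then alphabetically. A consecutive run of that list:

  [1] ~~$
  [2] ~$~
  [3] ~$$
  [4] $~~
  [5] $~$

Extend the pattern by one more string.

The successor of $~$ increments the rightmost position that isn't already $ and resets every position after it to ~.

$$~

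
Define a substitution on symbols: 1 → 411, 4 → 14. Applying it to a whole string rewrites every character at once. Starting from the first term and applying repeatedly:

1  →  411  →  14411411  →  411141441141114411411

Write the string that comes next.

Applying the rule to each of the 21 symbols of 411141441141114411411 gives the pieces 14 411 411 411 14 411 14 14 411 411 14 411 411 411 14 14 411 411 14 411 411, which concatenate to the answer.

1441141141114411141441141114411411411141441141114411411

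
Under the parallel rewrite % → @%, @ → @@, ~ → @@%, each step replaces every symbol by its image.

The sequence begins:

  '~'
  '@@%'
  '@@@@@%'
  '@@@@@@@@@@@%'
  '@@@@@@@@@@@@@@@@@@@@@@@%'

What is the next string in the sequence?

Rewriting the 24 symbols of @@@@@@@@@@@@@@@@@@@@@@@% one by one yields @@ @@ @@ @@ @@ @@ @@ @@ @@ @@ @@ @@ @@ @@ @@ @@ @@ @@ @@ @@ @@ @@ @@ @%; concatenated:

@@@@@@@@@@@@@@@@@@@@@@@@@@@@@@@@@@@@@@@@@@@@@@@%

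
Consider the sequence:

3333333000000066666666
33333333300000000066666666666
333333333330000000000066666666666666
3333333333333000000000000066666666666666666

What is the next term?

33333333333333300000000000000066666666666666666666

Each string has the form 3^{2n+1} 0^{2n+1} 6^{3n-1}, where the shown terms are n = 3, 4, 5, 6.
For the next term, n = 7, so the run lengths are 15, 15, 20.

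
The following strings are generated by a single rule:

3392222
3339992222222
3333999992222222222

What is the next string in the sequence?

3333399999992222222222222

The n-th term is n+1 3's then 2n-1 9's then 3n+1 2's (n = 1, 2, …).
For the next term, n = 4, so the run lengths are 5, 7, 13.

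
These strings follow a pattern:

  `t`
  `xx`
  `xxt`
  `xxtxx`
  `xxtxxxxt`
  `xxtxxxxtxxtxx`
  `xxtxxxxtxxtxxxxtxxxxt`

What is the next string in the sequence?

Each term (from the third on) is the previous term followed by the one before it: term 3 = xx·t = xxt.
Continuing: xxtxxxxtxxtxxxxtxxxxt · xxtxxxxtxxtxx gives term 8.

xxtxxxxtxxtxxxxtxxxxtxxtxxxxtxxtxx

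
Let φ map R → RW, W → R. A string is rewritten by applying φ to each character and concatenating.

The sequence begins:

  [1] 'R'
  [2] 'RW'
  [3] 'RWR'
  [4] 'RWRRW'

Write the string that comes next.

RWRRWRWR

Apply φ to RWRRW symbol by symbol: R→RW, W→R, R→RW, R→RW, W→R; joined: RW R RW RW R.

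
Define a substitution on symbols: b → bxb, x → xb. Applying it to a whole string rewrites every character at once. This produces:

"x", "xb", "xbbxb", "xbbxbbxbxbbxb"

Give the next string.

Replace each of the 13 characters of xbbxbbxbxbbxb in place — xb bxb bxb xb bxb bxb xb bxb xb bxb bxb xb bxb — and concatenate.

xbbxbbxbxbbxbbxbxbbxbxbbxbbxbxbbxb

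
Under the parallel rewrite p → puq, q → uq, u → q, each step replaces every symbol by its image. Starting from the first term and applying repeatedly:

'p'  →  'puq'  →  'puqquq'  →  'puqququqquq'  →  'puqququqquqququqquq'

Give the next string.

puqququqquqququqququqquqququqquq

Replace each of the 19 characters of puqququqquqququqquq in place — puq q uq uq q uq q uq uq q uq uq q uq q uq uq q uq — and concatenate.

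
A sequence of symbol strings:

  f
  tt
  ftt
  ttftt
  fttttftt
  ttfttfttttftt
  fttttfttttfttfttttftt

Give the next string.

ttfttfttttfttfttttfttttfttfttttftt

This is a Fibonacci-style word recurrence s(k) = s(k−2)·s(k−1): e.g. f·tt = ftt.
So term 8 is ttfttfttttftt·fttttfttttfttfttttftt.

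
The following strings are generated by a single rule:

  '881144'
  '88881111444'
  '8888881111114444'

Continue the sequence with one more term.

888888881111111144444

Each string has the form 8^{2n} 1^{2n} 4^{n+1} (n = 1, 2, …).
For the next term, n = 4, so the run lengths are 8, 8, 5.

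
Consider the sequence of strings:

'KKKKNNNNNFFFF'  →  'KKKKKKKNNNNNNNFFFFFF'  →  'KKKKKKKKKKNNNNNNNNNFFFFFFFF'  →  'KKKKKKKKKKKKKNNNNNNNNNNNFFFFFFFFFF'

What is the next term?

Term n consists of 3n-2 K's, followed by 2n+1 N's, followed by 2n F's, where the shown terms are n = 2, 3, 4, 5.
Setting n = 6 gives 16, 13, 12 characters in each block.

KKKKKKKKKKKKKKKKNNNNNNNNNNNNNFFFFFFFFFFFF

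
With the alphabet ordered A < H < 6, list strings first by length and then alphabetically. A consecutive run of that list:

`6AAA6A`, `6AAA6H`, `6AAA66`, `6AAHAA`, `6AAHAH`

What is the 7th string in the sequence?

6AAHHA

Advancing 2 positions from 6AAHAH through 6AAHAH → 6AAHA6 reaches term 7.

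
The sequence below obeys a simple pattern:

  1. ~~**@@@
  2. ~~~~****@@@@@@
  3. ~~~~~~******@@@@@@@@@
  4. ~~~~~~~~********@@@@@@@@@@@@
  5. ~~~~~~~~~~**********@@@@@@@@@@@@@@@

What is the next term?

~~~~~~~~~~~~************@@@@@@@@@@@@@@@@@@

Each string has the form ~^{2n} *^{2n} @^{3n} (n = 1, 2, …).
At n = 6 the blocks have lengths 12, 12, 18.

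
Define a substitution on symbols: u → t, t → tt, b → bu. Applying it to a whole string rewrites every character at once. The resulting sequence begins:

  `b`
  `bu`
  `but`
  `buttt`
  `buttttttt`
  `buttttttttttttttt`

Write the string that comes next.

φ(buttttttttttttttt) expands symbol-by-symbol to bu t tt tt tt tt tt tt tt tt tt tt tt tt tt tt tt; joining the 17 pieces gives the next term.

buttttttttttttttttttttttttttttttt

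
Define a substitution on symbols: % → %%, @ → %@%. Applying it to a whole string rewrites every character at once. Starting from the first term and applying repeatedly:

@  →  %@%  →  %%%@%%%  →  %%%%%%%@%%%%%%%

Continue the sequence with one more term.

Rewriting the 15 symbols of %%%%%%%@%%%%%%% one by one yields %% %% %% %% %% %% %% %@% %% %% %% %% %% %% %%; concatenated:

%%%%%%%%%%%%%%%@%%%%%%%%%%%%%%%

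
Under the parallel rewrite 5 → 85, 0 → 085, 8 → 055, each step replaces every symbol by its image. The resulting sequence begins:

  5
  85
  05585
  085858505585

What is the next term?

085055850558505585085858505585

Rewriting each symbol of 085858505585: 0→085, 8→055, 5→85, 8→055, 5→85, 8→055, 5→85, 0→085, 5→85, 5→85, 8→055, 5→85, which concatenates to 085 055 85 055 85 055 85 085 85 85 055 85.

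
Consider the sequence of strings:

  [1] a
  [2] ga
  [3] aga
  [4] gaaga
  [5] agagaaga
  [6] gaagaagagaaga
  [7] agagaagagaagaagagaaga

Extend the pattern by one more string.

From term 3 onward, concatenate the second-to-last term with the last: a·ga = aga, ga·aga = gaaga, …
Continuing: gaagaagagaaga · agagaagagaagaagagaaga gives term 8.

gaagaagagaagaagagaagagaagaagagaaga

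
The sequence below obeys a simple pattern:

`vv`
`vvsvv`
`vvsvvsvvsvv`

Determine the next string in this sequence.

Every step duplicates the string with 's' between the halves.
Doubling vvsvvsvvsvv with 's' between the halves:

vvsvvsvvsvvsvvsvvsvvsvv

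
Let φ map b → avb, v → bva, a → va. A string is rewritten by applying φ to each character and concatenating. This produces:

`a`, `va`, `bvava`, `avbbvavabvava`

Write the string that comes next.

Rewriting the 13 symbols of avbbvavabvava one by one yields va bva avb avb bva va bva va avb bva va bva va; concatenated:

vabvaavbavbbvavabvavaavbbvavabvava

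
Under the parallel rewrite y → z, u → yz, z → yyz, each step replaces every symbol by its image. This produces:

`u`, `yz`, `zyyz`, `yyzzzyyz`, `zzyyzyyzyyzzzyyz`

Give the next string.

Rewriting the 16 symbols of zzyyzyyzyyzzzyyz one by one yields yyz yyz z z yyz z z yyz z z yyz yyz yyz z z yyz; concatenated:

yyzyyzzzyyzzzyyzzzyyzyyzyyzzzyyz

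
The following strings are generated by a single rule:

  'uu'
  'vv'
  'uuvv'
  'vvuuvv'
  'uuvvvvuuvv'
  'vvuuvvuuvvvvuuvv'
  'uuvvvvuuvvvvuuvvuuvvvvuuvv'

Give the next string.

vvuuvvuuvvvvuuvvuuvvvvuuvvvvuuvvuuvvvvuuvv

Each term (from the third on) is the two preceding terms concatenated in order: term 3 = uu·vv = uuvv.
Continuing: vvuuvvuuvvvvuuvv · uuvvvvuuvvvvuuvvuuvvvvuuvv gives term 8.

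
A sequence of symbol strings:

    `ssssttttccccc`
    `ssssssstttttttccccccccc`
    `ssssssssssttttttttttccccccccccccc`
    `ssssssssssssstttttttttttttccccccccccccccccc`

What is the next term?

Each string has the form s^{3n+1} t^{3n+1} c^{4n+1} (n = 1, 2, …).
Setting n = 5 gives 16, 16, 21 characters in each block.

ssssssssssssssssttttttttttttttttccccccccccccccccccccc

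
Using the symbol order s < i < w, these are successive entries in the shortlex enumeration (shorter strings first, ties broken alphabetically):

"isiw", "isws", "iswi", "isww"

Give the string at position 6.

Stepping forward 2 times from isww: isww → iiss, then the target.

iisi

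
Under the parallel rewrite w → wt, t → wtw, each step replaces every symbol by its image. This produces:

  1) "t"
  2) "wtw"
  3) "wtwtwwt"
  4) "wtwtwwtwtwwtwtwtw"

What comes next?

Rewriting the 17 symbols of wtwtwwtwtwwtwtwtw one by one yields wt wtw wt wtw wt wt wtw wt wtw wt wt wtw wt wtw wt wtw wt; concatenated:

wtwtwwtwtwwtwtwtwwtwtwwtwtwtwwtwtwwtwtwwt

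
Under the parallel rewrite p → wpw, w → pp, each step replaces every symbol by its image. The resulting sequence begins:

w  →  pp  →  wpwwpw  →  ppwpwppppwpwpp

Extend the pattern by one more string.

wpwwpwppwpwppwpwwpwwpwwpwppwpwppwpwwpw

Replace each of the 14 characters of ppwpwppppwpwpp in place — wpw wpw pp wpw pp wpw wpw wpw wpw pp wpw pp wpw wpw — and concatenate.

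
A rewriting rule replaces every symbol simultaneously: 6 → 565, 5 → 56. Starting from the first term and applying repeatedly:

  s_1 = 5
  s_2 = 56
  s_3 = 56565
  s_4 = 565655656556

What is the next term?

Expanding 565655656556: 5→56, 6→565, 5→56, 6→565, 5→56, 5→56, 6→565, 5→56, 6→565, 5→56, 5→56, 6→565. Concatenated: 56 565 56 565 56 56 565 56 565 56 56 565.

56565565655656565565655656565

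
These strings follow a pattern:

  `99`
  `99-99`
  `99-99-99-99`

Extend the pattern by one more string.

99-99-99-99-99-99-99-99

Every step duplicates the string with '-' between the halves.
So the next term is two copies of 99-99-99-99 with '-' between the halves.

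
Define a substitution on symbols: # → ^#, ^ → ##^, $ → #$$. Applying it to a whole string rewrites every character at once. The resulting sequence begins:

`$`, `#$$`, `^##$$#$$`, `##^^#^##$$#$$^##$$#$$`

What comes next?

Rewriting the 21 symbols of ##^^#^##$$#$$^##$$#$$ one by one yields ^# ^# ##^ ##^ ^# ##^ ^# ^# #$$ #$$ ^# #$$ #$$ ##^ ^# ^# #$$ #$$ ^# #$$ #$$; concatenated:

^#^###^##^^###^^#^##$$#$$^##$$#$$##^^#^##$$#$$^##$$#$$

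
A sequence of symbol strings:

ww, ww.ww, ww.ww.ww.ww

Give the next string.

Every step duplicates the string with '.' between the halves.
Doubling ww.ww.ww.ww with '.' between the halves:

ww.ww.ww.ww.ww.ww.ww.ww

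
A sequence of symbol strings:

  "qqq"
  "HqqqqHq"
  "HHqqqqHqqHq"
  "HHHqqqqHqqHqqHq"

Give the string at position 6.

Every step adds H to the front and qHq to the end of the previous string.
From HHHqqqqHqqHqqHq, 2 further steps: HHHqqqqHqqHqqHq → HHHHqqqqHqqHqqHqqHq → (answer).

HHHHHqqqqHqqHqqHqqHqqHq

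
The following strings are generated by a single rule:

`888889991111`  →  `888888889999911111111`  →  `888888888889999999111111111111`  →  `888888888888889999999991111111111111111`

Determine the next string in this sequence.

888888888888888889999999999911111111111111111111

The n-th term is 3n+2 8's then 2n+1 9's then 4n 1's (n = 1, 2, …).
For the next term, n = 5, so the run lengths are 17, 11, 20.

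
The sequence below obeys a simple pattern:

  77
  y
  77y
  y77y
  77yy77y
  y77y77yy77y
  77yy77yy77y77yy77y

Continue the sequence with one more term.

y77y77yy77y77yy77yy77y77yy77y

From term 3 onward, concatenate the second-to-last term with the last: 77·y = 77y, y·77y = y77y, …
Continuing: y77y77yy77y · 77yy77yy77y77yy77y gives term 8.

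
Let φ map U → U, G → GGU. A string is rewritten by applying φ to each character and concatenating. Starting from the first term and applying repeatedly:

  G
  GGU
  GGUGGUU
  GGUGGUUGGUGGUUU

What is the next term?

Applying the rule to each of the 15 symbols of GGUGGUUGGUGGUUU gives the pieces GGU GGU U GGU GGU U U GGU GGU U GGU GGU U U U, which concatenate to the answer.

GGUGGUUGGUGGUUUGGUGGUUGGUGGUUUU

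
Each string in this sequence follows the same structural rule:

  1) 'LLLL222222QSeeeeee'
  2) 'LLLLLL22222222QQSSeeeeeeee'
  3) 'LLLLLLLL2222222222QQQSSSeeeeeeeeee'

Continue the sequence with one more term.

Each string has the form L^{2n} 2^{2n+2} Q^{n-1} S^{n-1} e^{2n+2}, where the shown terms are n = 2, 3, 4.
For the next term, n = 5, so the run lengths are 10, 12, 4, 4, 12.

LLLLLLLLLL222222222222QQQQSSSSeeeeeeeeeeee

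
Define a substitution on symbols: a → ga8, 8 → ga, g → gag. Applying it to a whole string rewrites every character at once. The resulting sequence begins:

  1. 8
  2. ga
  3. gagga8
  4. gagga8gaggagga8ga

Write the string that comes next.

Applying the rule to each of the 17 symbols of gagga8gaggagga8ga gives the pieces gag ga8 gag gag ga8 ga gag ga8 gag gag ga8 gag gag ga8 ga gag ga8, which concatenate to the answer.

gagga8gaggagga8gagagga8gaggagga8gaggagga8gagagga8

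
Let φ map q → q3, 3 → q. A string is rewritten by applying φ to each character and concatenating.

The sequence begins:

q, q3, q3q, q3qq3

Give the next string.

Expanding q3qq3: q→q3, 3→q, q→q3, q→q3, 3→q. Concatenated: q3 q q3 q3 q.

q3qq3q3q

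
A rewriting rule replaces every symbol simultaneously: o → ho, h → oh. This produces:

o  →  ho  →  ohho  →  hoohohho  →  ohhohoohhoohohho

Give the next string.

Rewriting the 16 symbols of ohhohoohhoohohho one by one yields ho oh oh ho oh ho ho oh oh ho ho oh ho oh oh ho; concatenated:

hoohohhoohhohoohohhohoohhoohohho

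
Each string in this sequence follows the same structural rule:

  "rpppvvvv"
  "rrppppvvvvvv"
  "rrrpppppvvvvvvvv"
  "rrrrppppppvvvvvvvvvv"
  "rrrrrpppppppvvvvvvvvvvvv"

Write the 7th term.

rrrrrrrpppppppppvvvvvvvvvvvvvvvv

Reading off run lengths: r runs 1, 2, 3, 4, 5; p runs 3, 4, 5, 6, 7; v runs 4, 6, 8, 10, 12 — each is linear in n (n = 1, 2, …).
Setting n = 7 gives 7, 9, 16 characters in each block.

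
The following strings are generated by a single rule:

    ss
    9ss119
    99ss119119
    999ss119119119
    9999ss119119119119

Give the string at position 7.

999999ss119119119119119119

s(k+1) = 9·s(k)·119, so each term gains 9 as a prefix and 119 as a suffix.
From 9999ss119119119119, 2 further steps: 9999ss119119119119 → 99999ss119119119119119 → (answer).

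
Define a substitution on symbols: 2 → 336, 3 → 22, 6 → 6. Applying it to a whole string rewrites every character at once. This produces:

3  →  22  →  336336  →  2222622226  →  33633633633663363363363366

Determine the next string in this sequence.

φ(33633633633663363363363366) expands symbol-by-symbol to 22 22 6 22 22 6 22 22 6 22 22 6 6 22 22 6 22 22 6 22 22 6 22 22 6 6; joining the 26 pieces gives the next term.

222262222622226222266222262222622226222266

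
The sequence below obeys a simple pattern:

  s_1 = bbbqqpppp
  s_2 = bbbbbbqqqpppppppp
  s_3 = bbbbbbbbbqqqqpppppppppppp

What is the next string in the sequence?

bbbbbbbbbbbbqqqqqpppppppppppppppp

Reading off run lengths: b runs 3, 6, 9; q runs 2, 3, 4; p runs 4, 8, 12 — each is linear in n (n = 1, 2, …).
At n = 4 the blocks have lengths 12, 5, 16.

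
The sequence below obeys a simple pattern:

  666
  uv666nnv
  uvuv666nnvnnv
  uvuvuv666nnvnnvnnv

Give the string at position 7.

s(k+1) = uv·s(k)·nnv, so each term gains uv as a prefix and nnv as a suffix.
From uvuvuv666nnvnnvnnv, 3 further steps: uvuvuv666nnvnnvnnv → uvuvuvuv666nnvnnvnnvnnv → uvuvuvuvuv666nnvnnvnnvnnvnnv → (answer).

uvuvuvuvuvuv666nnvnnvnnvnnvnnvnnv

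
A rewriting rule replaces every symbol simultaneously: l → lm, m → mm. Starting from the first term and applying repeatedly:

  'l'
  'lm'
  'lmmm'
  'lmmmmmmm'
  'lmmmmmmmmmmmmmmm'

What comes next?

lmmmmmmmmmmmmmmmmmmmmmmmmmmmmmmm

φ(lmmmmmmmmmmmmmmm) expands symbol-by-symbol to lm mm mm mm mm mm mm mm mm mm mm mm mm mm mm mm; joining the 16 pieces gives the next term.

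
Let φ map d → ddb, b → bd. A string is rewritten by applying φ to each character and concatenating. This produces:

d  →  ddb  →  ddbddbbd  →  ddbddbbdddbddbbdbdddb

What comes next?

φ(ddbddbbdddbddbbdbdddb) expands symbol-by-symbol to ddb ddb bd ddb ddb bd bd ddb ddb ddb bd ddb ddb bd bd ddb bd ddb ddb ddb bd; joining the 21 pieces gives the next term.

ddbddbbdddbddbbdbdddbddbddbbdddbddbbdbdddbbdddbddbddbbd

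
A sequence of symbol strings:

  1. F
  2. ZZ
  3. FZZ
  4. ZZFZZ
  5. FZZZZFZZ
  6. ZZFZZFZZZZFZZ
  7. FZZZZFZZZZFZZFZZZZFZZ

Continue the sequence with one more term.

This is a Fibonacci-style word recurrence s(k) = s(k−2)·s(k−1): e.g. F·ZZ = FZZ.
Continuing: ZZFZZFZZZZFZZ · FZZZZFZZZZFZZFZZZZFZZ gives term 8.

ZZFZZFZZZZFZZFZZZZFZZZZFZZFZZZZFZZ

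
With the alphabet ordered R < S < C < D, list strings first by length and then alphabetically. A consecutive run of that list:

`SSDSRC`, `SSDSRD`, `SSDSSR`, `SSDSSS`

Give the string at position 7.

SSDSCR

Stepping forward 3 times from SSDSSS: SSDSSS → SSDSSC → SSDSSD, then the target.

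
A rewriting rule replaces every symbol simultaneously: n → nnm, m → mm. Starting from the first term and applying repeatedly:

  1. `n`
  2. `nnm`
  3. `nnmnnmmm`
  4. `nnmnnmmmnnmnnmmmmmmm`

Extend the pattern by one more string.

Rewriting the 20 symbols of nnmnnmmmnnmnnmmmmmmm one by one yields nnm nnm mm nnm nnm mm mm mm nnm nnm mm nnm nnm mm mm mm mm mm mm mm; concatenated:

nnmnnmmmnnmnnmmmmmmmnnmnnmmmnnmnnmmmmmmmmmmmmmmm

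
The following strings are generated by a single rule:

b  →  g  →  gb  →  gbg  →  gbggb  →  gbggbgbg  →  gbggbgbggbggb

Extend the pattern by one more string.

gbggbgbggbggbgbggbgbg

Each term (from the third on) is the previous term followed by the one before it: term 3 = g·b = gb.
So term 8 is gbggbgbggbggb·gbggbgbg.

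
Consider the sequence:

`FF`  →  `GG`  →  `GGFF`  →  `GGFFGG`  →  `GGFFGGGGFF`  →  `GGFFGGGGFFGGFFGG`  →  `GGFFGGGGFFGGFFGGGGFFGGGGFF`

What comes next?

GGFFGGGGFFGGFFGGGGFFGGGGFFGGFFGGGGFFGGFFGG

This is a Fibonacci-style word recurrence s(k) = s(k−1)·s(k−2): e.g. GG·FF = GGFF.
So term 8 is GGFFGGGGFFGGFFGGGGFFGGGGFF·GGFFGGGGFFGGFFGG.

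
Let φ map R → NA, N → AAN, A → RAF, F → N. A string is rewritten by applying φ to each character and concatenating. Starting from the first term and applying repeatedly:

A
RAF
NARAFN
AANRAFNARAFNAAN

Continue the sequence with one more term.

Replace each of the 15 characters of AANRAFNARAFNAAN in place — RAF RAF AAN NA RAF N AAN RAF NA RAF N AAN RAF RAF AAN — and concatenate.

RAFRAFAANNARAFNAANRAFNARAFNAANRAFRAFAAN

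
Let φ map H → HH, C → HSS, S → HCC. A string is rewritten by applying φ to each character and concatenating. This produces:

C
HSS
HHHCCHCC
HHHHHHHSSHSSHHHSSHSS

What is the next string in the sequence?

HHHHHHHHHHHHHHHCCHCCHHHCCHCCHHHHHHHCCHCCHHHCCHCC

Replace each of the 20 characters of HHHHHHHSSHSSHHHSSHSS in place — HH HH HH HH HH HH HH HCC HCC HH HCC HCC HH HH HH HCC HCC HH HCC HCC — and concatenate.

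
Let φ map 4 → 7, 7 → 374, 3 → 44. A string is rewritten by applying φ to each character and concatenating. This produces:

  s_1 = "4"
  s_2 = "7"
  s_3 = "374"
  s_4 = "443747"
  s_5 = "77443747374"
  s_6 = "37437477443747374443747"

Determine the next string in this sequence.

4437474437473743747744374737444374777443747374

φ(37437477443747374443747) expands symbol-by-symbol to 44 374 7 44 374 7 374 374 7 7 44 374 7 374 44 374 7 7 7 44 374 7 374; joining the 23 pieces gives the next term.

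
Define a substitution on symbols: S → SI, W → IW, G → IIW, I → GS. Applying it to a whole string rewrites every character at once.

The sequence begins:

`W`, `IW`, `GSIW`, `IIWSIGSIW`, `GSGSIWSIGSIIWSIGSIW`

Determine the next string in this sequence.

Rewriting the 19 symbols of GSGSIWSIGSIIWSIGSIW one by one yields IIW SI IIW SI GS IW SI GS IIW SI GS GS IW SI GS IIW SI GS IW; concatenated:

IIWSIIIWSIGSIWSIGSIIWSIGSGSIWSIGSIIWSIGSIW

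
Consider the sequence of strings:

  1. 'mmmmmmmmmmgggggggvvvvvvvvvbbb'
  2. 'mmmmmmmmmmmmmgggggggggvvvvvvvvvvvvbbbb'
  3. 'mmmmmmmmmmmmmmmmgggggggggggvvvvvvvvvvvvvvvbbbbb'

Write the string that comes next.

mmmmmmmmmmmmmmmmmmmgggggggggggggvvvvvvvvvvvvvvvvvvbbbbbb

Reading off run lengths: m runs 10, 13, 16; g runs 7, 9, 11; v runs 9, 12, 15; b runs 3, 4, 5 — each is linear in n, where the shown terms are n = 3, 4, 5.
At n = 6 the blocks have lengths 19, 13, 18, 6.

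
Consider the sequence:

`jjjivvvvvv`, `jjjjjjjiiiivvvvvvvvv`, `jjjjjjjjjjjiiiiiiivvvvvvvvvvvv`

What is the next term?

Each string has the form j^{4n-1} i^{3n-2} v^{3n+3} (n = 1, 2, …).
At n = 4 the blocks have lengths 15, 10, 15.

jjjjjjjjjjjjjjjiiiiiiiiiivvvvvvvvvvvvvvv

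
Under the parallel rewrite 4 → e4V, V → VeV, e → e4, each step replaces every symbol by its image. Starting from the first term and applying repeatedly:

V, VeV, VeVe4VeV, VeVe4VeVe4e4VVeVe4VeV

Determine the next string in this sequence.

Rewriting the 21 symbols of VeVe4VeVe4e4VVeVe4VeV one by one yields VeV e4 VeV e4 e4V VeV e4 VeV e4 e4V e4 e4V VeV VeV e4 VeV e4 e4V VeV e4 VeV; concatenated:

VeVe4VeVe4e4VVeVe4VeVe4e4Ve4e4VVeVVeVe4VeVe4e4VVeVe4VeV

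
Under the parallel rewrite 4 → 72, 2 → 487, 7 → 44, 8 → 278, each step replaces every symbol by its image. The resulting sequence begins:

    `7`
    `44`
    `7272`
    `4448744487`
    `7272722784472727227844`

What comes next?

Rewriting the 22 symbols of 7272722784472727227844 one by one yields 44 487 44 487 44 487 487 44 278 72 72 44 487 44 487 44 487 487 44 278 72 72; concatenated:

444874448744487487442787272444874448744487487442787272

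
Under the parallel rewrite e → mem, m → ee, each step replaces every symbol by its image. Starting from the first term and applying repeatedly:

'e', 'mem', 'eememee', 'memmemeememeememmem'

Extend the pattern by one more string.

eememeeeememeememmemeememeememmemeememeeeememee

Applying the rule to each of the 19 symbols of memmemeememeememmem gives the pieces ee mem ee ee mem ee mem mem ee mem ee mem mem ee mem ee ee mem ee, which concatenate to the answer.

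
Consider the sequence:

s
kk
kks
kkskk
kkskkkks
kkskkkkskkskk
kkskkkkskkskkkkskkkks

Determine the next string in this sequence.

kkskkkkskkskkkkskkkkskkskkkkskkskk

From term 3 onward, concatenate the last term with the second-to-last: kk·s = kks, kks·kk = kkskk, …
Continuing: kkskkkkskkskkkkskkkks · kkskkkkskkskk gives term 8.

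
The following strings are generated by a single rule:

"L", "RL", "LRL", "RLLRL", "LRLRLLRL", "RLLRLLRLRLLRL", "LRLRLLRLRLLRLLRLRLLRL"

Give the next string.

From term 3 onward, concatenate the second-to-last term with the last: L·RL = LRL, RL·LRL = RLLRL, …
So term 8 is RLLRLLRLRLLRL·LRLRLLRLRLLRLLRLRLLRL.

RLLRLLRLRLLRLLRLRLLRLRLLRLLRLRLLRL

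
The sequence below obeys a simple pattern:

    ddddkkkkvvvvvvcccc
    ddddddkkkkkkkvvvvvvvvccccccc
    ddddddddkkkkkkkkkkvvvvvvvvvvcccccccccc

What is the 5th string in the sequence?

Reading off run lengths: d runs 4, 6, 8; k runs 4, 7, 10; v runs 6, 8, 10; c runs 4, 7, 10 — each is linear in n, where the shown terms are n = 2, 3, 4.
At n = 6 the blocks have lengths 12, 16, 14, 16.

ddddddddddddkkkkkkkkkkkkkkkkvvvvvvvvvvvvvvcccccccccccccccc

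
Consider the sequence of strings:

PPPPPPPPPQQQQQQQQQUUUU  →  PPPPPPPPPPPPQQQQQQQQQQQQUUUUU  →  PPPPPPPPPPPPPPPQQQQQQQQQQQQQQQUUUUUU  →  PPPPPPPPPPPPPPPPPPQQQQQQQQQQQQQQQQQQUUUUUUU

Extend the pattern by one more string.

The n-th term is 3n P's then 3n Q's then n+1 U's, where the shown terms are n = 3, 4, 5, 6.
For the next term, n = 7, so the run lengths are 21, 21, 8.

PPPPPPPPPPPPPPPPPPPPPQQQQQQQQQQQQQQQQQQQQQUUUUUUUU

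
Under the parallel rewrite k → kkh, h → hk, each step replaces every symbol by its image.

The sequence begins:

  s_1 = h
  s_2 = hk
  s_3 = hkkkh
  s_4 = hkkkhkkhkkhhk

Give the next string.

φ(hkkkhkkhkkhhk) expands symbol-by-symbol to hk kkh kkh kkh hk kkh kkh hk kkh kkh hk hk kkh; joining the 13 pieces gives the next term.

hkkkhkkhkkhhkkkhkkhhkkkhkkhhkhkkkh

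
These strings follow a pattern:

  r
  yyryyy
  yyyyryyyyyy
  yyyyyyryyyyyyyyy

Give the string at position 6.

yyyyyyyyyyryyyyyyyyyyyyyyy

s(k+1) = yy·s(k)·yyy, so each term gains yy as a prefix and yyy as a suffix.
From yyyyyyryyyyyyyyy, 2 further steps: yyyyyyryyyyyyyyy → yyyyyyyyryyyyyyyyyyyy → (answer).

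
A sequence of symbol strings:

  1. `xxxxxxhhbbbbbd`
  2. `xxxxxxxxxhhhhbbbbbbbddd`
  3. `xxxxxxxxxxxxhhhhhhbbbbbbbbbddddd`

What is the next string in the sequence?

Reading off run lengths: x runs 6, 9, 12; h runs 2, 4, 6; b runs 5, 7, 9; d runs 1, 3, 5 — each is linear in n (n = 1, 2, …).
At n = 4 the blocks have lengths 15, 8, 11, 7.

xxxxxxxxxxxxxxxhhhhhhhhbbbbbbbbbbbddddddd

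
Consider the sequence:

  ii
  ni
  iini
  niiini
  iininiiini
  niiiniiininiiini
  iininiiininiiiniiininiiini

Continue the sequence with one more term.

Each term (from the third on) is the two preceding terms concatenated in order: term 3 = ii·ni = iini.
So term 8 is niiiniiininiiini·iininiiininiiiniiininiiini.

niiiniiininiiiniiininiiininiiiniiininiiini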